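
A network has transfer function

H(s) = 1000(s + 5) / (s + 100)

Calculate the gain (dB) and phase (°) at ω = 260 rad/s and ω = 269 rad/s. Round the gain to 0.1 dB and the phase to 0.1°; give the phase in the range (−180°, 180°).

ω = 260: 59.4 dB, 19.9°; ω = 269: 59.4 dB, 19.3°

At s = jω = j260:
zero (s+5): 5 + j260 → |·| = √(5²+260²) = √67625 ≈ 260.05, ∠ = arctan(260/5) ≈ 88.90°
pole (s+100): 100 + j260 → |·| = √(100²+260²) = √77600 ≈ 278.57, ∠ = arctan(260/100) ≈ 68.96°
|H| = 1000 · 260.05 / 278.57 ≈ 933.52
Gain = 20 log₁₀(933.52) ≈ 59.40 dB
∠H = 88.90° − 68.96° = 19.94°

At s = jω = j269:
zero (s+5): 5 + j269 → |·| = √(5²+269²) = √72386 ≈ 269.05, ∠ = arctan(269/5) ≈ 88.94°
pole (s+100): 100 + j269 → |·| = √(100²+269²) = √82361 ≈ 286.99, ∠ = arctan(269/100) ≈ 69.61°
|H| = 1000 · 269.05 / 286.99 ≈ 937.49
Gain = 20 log₁₀(937.49) ≈ 59.44 dB
∠H = 88.94° − 69.61° = 19.33°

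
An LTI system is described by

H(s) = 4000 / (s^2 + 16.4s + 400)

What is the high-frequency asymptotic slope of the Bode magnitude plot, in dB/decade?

Each pole contributes −20 dB/decade at high frequency; each zero contributes +20 dB/decade.
Net: 0 zero(s) − 2 pole(s) → -40 dB/decade.

-40 dB/decade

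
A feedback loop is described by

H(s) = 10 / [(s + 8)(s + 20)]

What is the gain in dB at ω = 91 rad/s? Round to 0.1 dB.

-58.6 dB

At s = jω = j91:
pole (s+8): 8 + j91 → |·| = √(8²+91²) = √8345 ≈ 91.351, ∠ = arctan(91/8) ≈ 84.98°
pole (s+20): 20 + j91 → |·| = √(20²+91²) = √8681 ≈ 93.172, ∠ = arctan(91/20) ≈ 77.60°
|H| = 10 / 8511.4 ≈ 0.0011749
Gain = 20 log₁₀(0.0011749) ≈ -58.60 dB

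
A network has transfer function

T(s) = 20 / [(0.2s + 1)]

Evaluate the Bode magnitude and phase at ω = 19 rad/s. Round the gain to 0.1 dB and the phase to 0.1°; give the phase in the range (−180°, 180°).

14.1 dB, -75.3°

At ω = 19 rad/s:
pole (1 + j19·0.2) = 1 + j3.8 → |·| ≈ 3.9294, ∠ ≈ 75.26°
|T| = 20 · 1 / (3.9294) ≈ 5.0898
Gain = 20 log₁₀(5.0898) ≈ 14.13 dB
∠T = (0°) − (75.26°) = -75.26°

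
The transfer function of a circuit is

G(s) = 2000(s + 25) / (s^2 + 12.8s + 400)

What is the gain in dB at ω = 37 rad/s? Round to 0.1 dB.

38.4 dB

At s = jω = j37:
zero (s+25): 25 + j37 → |·| = √(25²+37²) = √1994 ≈ 44.654, ∠ = arctan(37/25) ≈ 55.95°
quadratic: (j37)² + 12.8·j37 + 400 = -969 + j473.6 → |·| ≈ 1078.5, ∠ ≈ 153.95°
|G| = 2000 · 44.654 / 1078.5 ≈ 82.808
Gain = 20 log₁₀(82.808) ≈ 38.36 dB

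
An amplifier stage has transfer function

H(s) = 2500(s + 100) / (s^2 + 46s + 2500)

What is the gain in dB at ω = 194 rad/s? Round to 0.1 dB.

23.6 dB

At s = jω = j194:
zero (s+100): 100 + j194 → |·| = √(100²+194²) = √47636 ≈ 218.26, ∠ = arctan(194/100) ≈ 62.73°
quadratic: (j194)² + 46·j194 + 2500 = -35136 + j8924 → |·| ≈ 36252, ∠ ≈ 165.75°
|H| = 2500 · 218.26 / 36252 ≈ 15.052
Gain = 20 log₁₀(15.052) ≈ 23.55 dB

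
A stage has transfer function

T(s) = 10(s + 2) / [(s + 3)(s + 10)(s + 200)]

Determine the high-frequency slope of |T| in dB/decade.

Each pole contributes −20 dB/decade at high frequency; each zero contributes +20 dB/decade.
Net: 1 zero(s) − 3 pole(s) → -40 dB/decade.

-40 dB/decade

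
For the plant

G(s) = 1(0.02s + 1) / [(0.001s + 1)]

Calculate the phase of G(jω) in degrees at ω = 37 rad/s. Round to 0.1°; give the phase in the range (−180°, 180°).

34.4°

At ω = 37 rad/s:
zero (1 + j37·0.02) = 1 + j0.74 → |·| ≈ 1.244, ∠ ≈ 36.50°
pole (1 + j37·0.001) = 1 + j0.037 → |·| ≈ 1.0007, ∠ ≈ 2.12°
∠G = (36.50°) − (2.12°) = 34.38°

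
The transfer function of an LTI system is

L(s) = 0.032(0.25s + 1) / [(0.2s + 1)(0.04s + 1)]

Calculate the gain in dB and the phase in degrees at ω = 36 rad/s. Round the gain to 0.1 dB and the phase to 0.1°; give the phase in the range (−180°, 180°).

At ω = 36 rad/s:
zero (1 + j36·0.25) = 1 + j9 → |·| ≈ 9.0554, ∠ ≈ 83.66°
pole (1 + j36·0.2) = 1 + j7.2 → |·| ≈ 7.2691, ∠ ≈ 82.09°
pole (1 + j36·0.04) = 1 + j1.44 → |·| ≈ 1.7532, ∠ ≈ 55.22°
|L| = 0.032 · 9.0554 / (7.2691 · 1.7532) ≈ 0.022738
Gain = 20 log₁₀(0.022738) ≈ -32.86 dB
∠L = (83.66°) − (82.09° + 55.22°) = -53.65°

-32.9 dB, -53.7°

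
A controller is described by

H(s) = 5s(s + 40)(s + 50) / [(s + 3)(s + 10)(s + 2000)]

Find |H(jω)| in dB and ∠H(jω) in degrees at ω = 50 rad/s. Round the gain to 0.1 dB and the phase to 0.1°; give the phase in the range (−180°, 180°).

-13.1 dB, 19.7°

At s = jω = j50:
zero (s+40): 40 + j50 → |·| = √(40²+50²) = √4100 ≈ 64.031, ∠ = arctan(50/40) ≈ 51.34°
zero (s+50): 50 + j50 → |·| = √(50²+50²) = √5000 ≈ 70.711, ∠ = arctan(50/50) ≈ 45.00°
zero at origin: s = j50 → |·| = 50, ∠ = 90.00°
pole (s+3): 3 + j50 → |·| = √(3²+50²) = √2509 ≈ 50.09, ∠ = arctan(50/3) ≈ 86.57°
pole (s+10): 10 + j50 → |·| = √(10²+50²) = √2600 ≈ 50.99, ∠ = arctan(50/10) ≈ 78.69°
pole (s+2000): 2000 + j50 → |·| = √(2000²+50²) = √4002500 ≈ 2000.6, ∠ = arctan(50/2000) ≈ 1.43°
|H| = 5 · 2.2638e+05 / 5.1097e+06 ≈ 0.22152
Gain = 20 log₁₀(0.22152) ≈ -13.09 dB
∠H = 186.34° − 166.69° = 19.65°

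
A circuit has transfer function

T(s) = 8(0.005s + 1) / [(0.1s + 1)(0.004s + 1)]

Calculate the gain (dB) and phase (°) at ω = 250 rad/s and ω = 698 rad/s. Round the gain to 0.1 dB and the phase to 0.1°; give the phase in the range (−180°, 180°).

At ω = 250 rad/s:
zero (1 + j250·0.005) = 1 + j1.25 → |·| ≈ 1.6008, ∠ ≈ 51.34°
pole (1 + j250·0.1) = 1 + j25 → |·| ≈ 25.02, ∠ ≈ 87.71°
pole (1 + j250·0.004) = 1 + j1 → |·| ≈ 1.4142, ∠ ≈ 45.00°
|T| = 8 · 1.6008 / (25.02 · 1.4142) ≈ 0.36193
Gain = 20 log₁₀(0.36193) ≈ -8.83 dB
∠T = (51.34°) − (87.71° + 45.00°) = -81.37°

At ω = 698 rad/s:
zero (1 + j698·0.005) = 1 + j3.49 → |·| ≈ 3.6304, ∠ ≈ 74.01°
pole (1 + j698·0.1) = 1 + j69.8 → |·| ≈ 69.807, ∠ ≈ 89.18°
pole (1 + j698·0.004) = 1 + j2.792 → |·| ≈ 2.9657, ∠ ≈ 70.29°
|T| = 8 · 3.6304 / (69.807 · 2.9657) ≈ 0.14029
Gain = 20 log₁₀(0.14029) ≈ -17.06 dB
∠T = (74.01°) − (89.18° + 70.29°) = -85.46°

ω = 250: -8.8 dB, -81.4°; ω = 698: -17.1 dB, -85.5°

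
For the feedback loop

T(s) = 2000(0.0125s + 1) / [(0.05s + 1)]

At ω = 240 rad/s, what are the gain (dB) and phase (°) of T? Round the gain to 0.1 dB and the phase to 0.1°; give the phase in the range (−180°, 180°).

At ω = 240 rad/s:
zero (1 + j240·0.0125) = 1 + j3 → |·| ≈ 3.1623, ∠ ≈ 71.57°
pole (1 + j240·0.05) = 1 + j12 → |·| ≈ 12.042, ∠ ≈ 85.24°
|T| = 2000 · 3.1623 / (12.042) ≈ 525.21
Gain = 20 log₁₀(525.21) ≈ 54.41 dB
∠T = (71.57°) − (85.24°) = -13.67°

54.4 dB, -13.7°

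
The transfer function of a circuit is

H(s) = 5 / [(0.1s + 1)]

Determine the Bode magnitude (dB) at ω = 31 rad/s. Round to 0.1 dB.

At ω = 31 rad/s:
pole (1 + j31·0.1) = 1 + j3.1 → |·| ≈ 3.2573, ∠ ≈ 72.12°
|H| = 5 · 1 / (3.2573) ≈ 1.535
Gain = 20 log₁₀(1.535) ≈ 3.72 dB

3.7 dB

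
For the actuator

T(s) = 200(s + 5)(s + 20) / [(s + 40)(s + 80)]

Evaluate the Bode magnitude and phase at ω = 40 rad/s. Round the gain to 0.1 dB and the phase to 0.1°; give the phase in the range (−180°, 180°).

At s = jω = j40:
zero (s+5): 5 + j40 → |·| = √(5²+40²) = √1625 ≈ 40.311, ∠ = arctan(40/5) ≈ 82.87°
zero (s+20): 20 + j40 → |·| = √(20²+40²) = √2000 ≈ 44.721, ∠ = arctan(40/20) ≈ 63.43°
pole (s+40): 40 + j40 → |·| = √(40²+40²) = √3200 ≈ 56.569, ∠ = arctan(40/40) ≈ 45.00°
pole (s+80): 80 + j40 → |·| = √(80²+40²) = √8000 ≈ 89.443, ∠ = arctan(40/80) ≈ 26.57°
|T| = 200 · 1802.7 / 5059.7 ≈ 71.257
Gain = 20 log₁₀(71.257) ≈ 37.06 dB
∠T = 146.30° − 71.57° = 74.73°

37.1 dB, 74.7°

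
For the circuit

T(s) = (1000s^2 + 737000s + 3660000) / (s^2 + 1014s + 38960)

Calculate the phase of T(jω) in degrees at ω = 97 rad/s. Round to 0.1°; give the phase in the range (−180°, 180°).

21.3°

Substitute s = j97:
Numerator: 1000(j97)^2 + 737000(j97) + 3660000 = -5749000 + j71489000
Denominator: (j97)^2 + 1014(j97) + 38960 = 29551 + j98358
|N| = √(5749000² + 71489000²) ≈ 7.172e+07, ∠N ≈ 94.60°
|D| = √(29551² + 98358²) ≈ 1.027e+05, ∠D ≈ 73.28°
∠T = 94.60° − 73.28° = 21.32°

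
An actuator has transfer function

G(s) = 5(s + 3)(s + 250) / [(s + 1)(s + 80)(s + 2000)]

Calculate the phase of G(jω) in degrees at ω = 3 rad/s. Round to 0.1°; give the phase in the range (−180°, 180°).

-28.1°

At s = jω = j3:
zero (s+3): 3 + j3 → |·| = √(3²+3²) = √18 ≈ 4.2426, ∠ = arctan(3/3) ≈ 45.00°
zero (s+250): 250 + j3 → |·| = √(250²+3²) = √62509 ≈ 250.02, ∠ = arctan(3/250) ≈ 0.69°
pole (s+1): 1 + j3 → |·| = √(1²+3²) = √10 ≈ 3.1623, ∠ = arctan(3/1) ≈ 71.57°
pole (s+80): 80 + j3 → |·| = √(80²+3²) = √6409 ≈ 80.056, ∠ = arctan(3/80) ≈ 2.15°
pole (s+2000): 2000 + j3 → |·| = √(2000²+3²) = √4000009 ≈ 2000, ∠ = arctan(3/2000) ≈ 0.09°
∠G = 45.69° − 73.81° = -28.12°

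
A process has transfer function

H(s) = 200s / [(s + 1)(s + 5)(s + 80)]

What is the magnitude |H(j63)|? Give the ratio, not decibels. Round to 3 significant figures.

0.0311

At s = jω = j63:
zero at origin: s = j63 → |·| = 63, ∠ = 90.00°
pole (s+1): 1 + j63 → |·| = √(1²+63²) = √3970 ≈ 63.008, ∠ = arctan(63/1) ≈ 89.09°
pole (s+5): 5 + j63 → |·| = √(5²+63²) = √3994 ≈ 63.198, ∠ = arctan(63/5) ≈ 85.46°
pole (s+80): 80 + j63 → |·| = √(80²+63²) = √10369 ≈ 101.83, ∠ = arctan(63/80) ≈ 38.22°
|H| = 200 · 63 / 4.0548e+05 ≈ 0.031074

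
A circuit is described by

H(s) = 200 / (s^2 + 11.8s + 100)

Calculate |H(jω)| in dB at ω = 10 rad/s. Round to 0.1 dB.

At s = jω = j10:
quadratic: (j10)² + 11.8·j10 + 100 = 0 + j118 → |·| ≈ 118, ∠ ≈ 90.00°
|H| = 200 / 118 ≈ 1.6949
Gain = 20 log₁₀(1.6949) ≈ 4.58 dB

4.6 dB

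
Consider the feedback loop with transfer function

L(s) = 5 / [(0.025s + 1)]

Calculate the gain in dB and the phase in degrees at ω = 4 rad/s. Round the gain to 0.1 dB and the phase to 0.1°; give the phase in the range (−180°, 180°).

13.9 dB, -5.7°

At ω = 4 rad/s:
pole (1 + j4·0.025) = 1 + j0.1 → |·| ≈ 1.005, ∠ ≈ 5.71°
|L| = 5 · 1 / (1.005) ≈ 4.9751
Gain = 20 log₁₀(4.9751) ≈ 13.94 dB
∠L = (0°) − (5.71°) = -5.71°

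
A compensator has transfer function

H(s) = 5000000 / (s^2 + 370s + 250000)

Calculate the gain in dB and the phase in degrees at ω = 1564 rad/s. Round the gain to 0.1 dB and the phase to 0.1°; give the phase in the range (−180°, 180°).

6.9 dB, -165.2°

At s = jω = j1564:
quadratic: (j1564)² + 370·j1564 + 250000 = -2196096 + j578680 → |·| ≈ 2.2711e+06, ∠ ≈ 165.24°
|H| = 5000000 / 2.2711e+06 ≈ 2.2016
Gain = 20 log₁₀(2.2016) ≈ 6.85 dB
∠H = 0.00° − 165.24° = -165.24°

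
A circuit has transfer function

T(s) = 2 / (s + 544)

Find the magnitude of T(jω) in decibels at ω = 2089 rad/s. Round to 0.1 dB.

At s = jω = j2089:
pole (s+544): 544 + j2089 → |·| = √(544²+2089²) = √4659857 ≈ 2158.7, ∠ = arctan(2089/544) ≈ 75.40°
|T| = 2 / 2158.7 ≈ 0.00092648
Gain = 20 log₁₀(0.00092648) ≈ -60.66 dB

-60.7 dB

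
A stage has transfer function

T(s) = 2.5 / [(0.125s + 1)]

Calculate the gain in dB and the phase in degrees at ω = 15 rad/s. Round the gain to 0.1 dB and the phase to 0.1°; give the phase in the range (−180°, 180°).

At ω = 15 rad/s:
pole (1 + j15·0.125) = 1 + j1.875 → |·| ≈ 2.125, ∠ ≈ 61.93°
|T| = 2.5 · 1 / (2.125) ≈ 1.1765
Gain = 20 log₁₀(1.1765) ≈ 1.41 dB
∠T = (0°) − (61.93°) = -61.93°

1.4 dB, -61.9°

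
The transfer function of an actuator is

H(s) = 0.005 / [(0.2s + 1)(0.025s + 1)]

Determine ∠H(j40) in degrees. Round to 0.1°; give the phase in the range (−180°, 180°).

At ω = 40 rad/s:
pole (1 + j40·0.2) = 1 + j8 → |·| ≈ 8.0623, ∠ ≈ 82.87°
pole (1 + j40·0.025) = 1 + j1 → |·| ≈ 1.4142, ∠ ≈ 45.00°
∠H = (0°) − (82.87° + 45.00°) = -127.87°

-127.9°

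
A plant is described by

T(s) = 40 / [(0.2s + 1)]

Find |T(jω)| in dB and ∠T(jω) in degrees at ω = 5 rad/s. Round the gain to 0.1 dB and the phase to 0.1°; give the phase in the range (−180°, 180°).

At ω = 5 rad/s:
pole (1 + j5·0.2) = 1 + j1 → |·| ≈ 1.4142, ∠ ≈ 45.00°
|T| = 40 · 1 / (1.4142) ≈ 28.285
Gain = 20 log₁₀(28.285) ≈ 29.03 dB
∠T = (0°) − (45.00°) = -45.00°

29.0 dB, -45.0°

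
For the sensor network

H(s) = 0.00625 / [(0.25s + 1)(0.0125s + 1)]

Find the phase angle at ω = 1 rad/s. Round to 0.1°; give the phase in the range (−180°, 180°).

-14.8°

At ω = 1 rad/s:
pole (1 + j1·0.25) = 1 + j0.25 → |·| ≈ 1.0308, ∠ ≈ 14.04°
pole (1 + j1·0.0125) = 1 + j0.0125 → |·| ≈ 1.0001, ∠ ≈ 0.72°
∠H = (0°) − (14.04° + 0.72°) = -14.76°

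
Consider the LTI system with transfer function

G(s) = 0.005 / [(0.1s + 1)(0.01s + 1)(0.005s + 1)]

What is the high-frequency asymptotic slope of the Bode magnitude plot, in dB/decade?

-60 dB/decade

Each pole contributes −20 dB/decade at high frequency; each zero contributes +20 dB/decade.
Net: 0 zero(s) − 3 pole(s) → -60 dB/decade.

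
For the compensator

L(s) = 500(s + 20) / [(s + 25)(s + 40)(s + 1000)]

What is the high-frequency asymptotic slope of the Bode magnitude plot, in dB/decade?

Each pole contributes −20 dB/decade at high frequency; each zero contributes +20 dB/decade.
Net: 1 zero(s) − 3 pole(s) → -40 dB/decade.

-40 dB/decade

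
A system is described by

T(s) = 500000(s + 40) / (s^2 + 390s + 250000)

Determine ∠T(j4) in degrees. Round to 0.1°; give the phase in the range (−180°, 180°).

At s = jω = j4:
zero (s+40): 40 + j4 → |·| = √(40²+4²) = √1616 ≈ 40.2, ∠ = arctan(4/40) ≈ 5.71°
quadratic: (j4)² + 390·j4 + 250000 = 249984 + j1560 → |·| ≈ 2.4999e+05, ∠ ≈ 0.36°
∠T = 5.71° − 0.36° = 5.35°

5.4°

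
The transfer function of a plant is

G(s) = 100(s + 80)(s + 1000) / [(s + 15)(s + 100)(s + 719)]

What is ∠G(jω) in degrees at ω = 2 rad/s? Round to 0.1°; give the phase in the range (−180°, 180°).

-7.4°

At s = jω = j2:
zero (s+80): 80 + j2 → |·| = √(80²+2²) = √6404 ≈ 80.025, ∠ = arctan(2/80) ≈ 1.43°
zero (s+1000): 1000 + j2 → |·| = √(1000²+2²) = √1000004 ≈ 1000, ∠ = arctan(2/1000) ≈ 0.11°
pole (s+15): 15 + j2 → |·| = √(15²+2²) = √229 ≈ 15.133, ∠ = arctan(2/15) ≈ 7.59°
pole (s+100): 100 + j2 → |·| = √(100²+2²) = √10004 ≈ 100.02, ∠ = arctan(2/100) ≈ 1.15°
pole (s+719): 719 + j2 → |·| = √(719²+2²) = √516965 ≈ 719, ∠ = arctan(2/719) ≈ 0.16°
∠G = 1.54° − 8.90° = -7.36°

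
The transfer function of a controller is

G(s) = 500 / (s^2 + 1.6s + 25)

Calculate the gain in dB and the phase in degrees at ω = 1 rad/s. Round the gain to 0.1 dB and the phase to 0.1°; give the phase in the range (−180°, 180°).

26.4 dB, -3.8°

At s = jω = j1:
quadratic: (j1)² + 1.6·j1 + 25 = 24 + j1.6 → |·| ≈ 24.053, ∠ ≈ 3.81°
|G| = 500 / 24.053 ≈ 20.787
Gain = 20 log₁₀(20.787) ≈ 26.36 dB
∠G = 0.00° − 3.81° = -3.81°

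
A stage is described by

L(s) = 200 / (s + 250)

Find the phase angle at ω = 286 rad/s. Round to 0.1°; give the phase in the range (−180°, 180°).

At s = jω = j286:
pole (s+250): 250 + j286 → |·| = √(250²+286²) = √144296 ≈ 379.86, ∠ = arctan(286/250) ≈ 48.84°
∠L = 0.00° − 48.84° = -48.84°

-48.8°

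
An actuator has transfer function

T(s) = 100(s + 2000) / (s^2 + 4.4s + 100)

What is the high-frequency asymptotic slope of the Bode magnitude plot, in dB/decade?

-20 dB/decade

Each pole contributes −20 dB/decade at high frequency; each zero contributes +20 dB/decade.
Net: 1 zero(s) − 2 pole(s) → -20 dB/decade.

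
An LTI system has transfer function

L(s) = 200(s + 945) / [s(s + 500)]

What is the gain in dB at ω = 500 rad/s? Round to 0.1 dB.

At s = jω = j500:
zero (s+945): 945 + j500 → |·| = √(945²+500²) = √1143025 ≈ 1069.1, ∠ = arctan(500/945) ≈ 27.88°
pole (s+500): 500 + j500 → |·| = √(500²+500²) = √500000 ≈ 707.11, ∠ = arctan(500/500) ≈ 45.00°
pole at origin: |s| = 500, ∠ = 90.00° (in denominator)
|L| = 200 · 1069.1 / 3.5356e+05 ≈ 0.60476
Gain = 20 log₁₀(0.60476) ≈ -4.37 dB

-4.4 dB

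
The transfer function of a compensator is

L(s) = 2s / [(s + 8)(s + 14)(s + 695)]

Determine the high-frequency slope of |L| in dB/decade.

Each pole contributes −20 dB/decade at high frequency; each zero contributes +20 dB/decade.
Net: 1 zero(s) − 3 pole(s) → -40 dB/decade.

-40 dB/decade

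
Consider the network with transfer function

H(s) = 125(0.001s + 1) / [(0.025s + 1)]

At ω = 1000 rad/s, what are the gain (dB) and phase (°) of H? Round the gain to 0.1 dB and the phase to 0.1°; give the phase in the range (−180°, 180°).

At ω = 1000 rad/s:
zero (1 + j1000·0.001) = 1 + j1 → |·| ≈ 1.4142, ∠ ≈ 45.00°
pole (1 + j1000·0.025) = 1 + j25 → |·| ≈ 25.02, ∠ ≈ 87.71°
|H| = 125 · 1.4142 / (25.02) ≈ 7.0653
Gain = 20 log₁₀(7.0653) ≈ 16.98 dB
∠H = (45.00°) − (87.71°) = -42.71°

17.0 dB, -42.7°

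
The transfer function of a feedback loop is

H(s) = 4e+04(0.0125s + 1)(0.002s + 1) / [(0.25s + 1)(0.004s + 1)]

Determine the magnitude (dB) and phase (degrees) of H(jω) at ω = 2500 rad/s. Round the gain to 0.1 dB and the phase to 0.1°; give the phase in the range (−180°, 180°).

60.1 dB, -7.3°

At ω = 2500 rad/s:
zero (1 + j2500·0.0125) = 1 + j31.25 → |·| ≈ 31.266, ∠ ≈ 88.17°
zero (1 + j2500·0.002) = 1 + j5 → |·| ≈ 5.099, ∠ ≈ 78.69°
pole (1 + j2500·0.25) = 1 + j625 → |·| ≈ 625, ∠ ≈ 89.91°
pole (1 + j2500·0.004) = 1 + j10 → |·| ≈ 10.05, ∠ ≈ 84.29°
|H| = 4e+04 · 31.266 · 5.099 / (625 · 10.05) ≈ 1015.2
Gain = 20 log₁₀(1015.2) ≈ 60.13 dB
∠H = (88.17° + 78.69°) − (89.91° + 84.29°) = -7.34°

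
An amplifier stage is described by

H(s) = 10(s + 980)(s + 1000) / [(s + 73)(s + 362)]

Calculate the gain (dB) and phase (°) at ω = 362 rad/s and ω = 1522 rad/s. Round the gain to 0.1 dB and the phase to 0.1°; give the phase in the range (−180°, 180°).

At s = jω = j362:
zero (s+980): 980 + j362 → |·| = √(980²+362²) = √1091444 ≈ 1044.7, ∠ = arctan(362/980) ≈ 20.27°
zero (s+1000): 1000 + j362 → |·| = √(1000²+362²) = √1131044 ≈ 1063.5, ∠ = arctan(362/1000) ≈ 19.90°
pole (s+73): 73 + j362 → |·| = √(73²+362²) = √136373 ≈ 369.29, ∠ = arctan(362/73) ≈ 78.60°
pole (s+362): 362 + j362 → |·| = √(362²+362²) = √262088 ≈ 511.95, ∠ = arctan(362/362) ≈ 45.00°
|H| = 10 · 1.111e+06 / 1.8906e+05 ≈ 58.764
Gain = 20 log₁₀(58.764) ≈ 35.38 dB
∠H = 40.17° − 123.60° = -83.43°

At s = jω = j1522:
zero (s+980): 980 + j1522 → |·| = √(980²+1522²) = √3276884 ≈ 1810.2, ∠ = arctan(1522/980) ≈ 57.22°
zero (s+1000): 1000 + j1522 → |·| = √(1000²+1522²) = √3316484 ≈ 1821.1, ∠ = arctan(1522/1000) ≈ 56.69°
pole (s+73): 73 + j1522 → |·| = √(73²+1522²) = √2321813 ≈ 1523.7, ∠ = arctan(1522/73) ≈ 87.25°
pole (s+362): 362 + j1522 → |·| = √(362²+1522²) = √2447528 ≈ 1564.5, ∠ = arctan(1522/362) ≈ 76.62°
|H| = 10 · 3.2966e+06 / 2.3838e+06 ≈ 13.829
Gain = 20 log₁₀(13.829) ≈ 22.82 dB
∠H = 113.91° − 163.87° = -49.96°

ω = 362: 35.4 dB, -83.4°; ω = 1522: 22.8 dB, -50.0°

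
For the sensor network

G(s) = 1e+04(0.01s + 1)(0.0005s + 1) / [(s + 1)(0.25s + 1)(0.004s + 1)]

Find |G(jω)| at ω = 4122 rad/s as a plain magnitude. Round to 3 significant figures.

0.0135

At ω = 4122 rad/s:
zero (1 + j4122·0.01) = 1 + j41.22 → |·| ≈ 41.232, ∠ ≈ 88.61°
zero (1 + j4122·0.0005) = 1 + j2.061 → |·| ≈ 2.2908, ∠ ≈ 64.12°
pole (1 + j4122·1) = 1 + j4122 → |·| ≈ 4122, ∠ ≈ 89.99°
pole (1 + j4122·0.25) = 1 + j1030.5 → |·| ≈ 1030.5, ∠ ≈ 89.94°
pole (1 + j4122·0.004) = 1 + j16.488 → |·| ≈ 16.518, ∠ ≈ 86.53°
|G| = 1e+04 · 41.232 · 2.2908 / (4122 · 1030.5 · 16.518) ≈ 0.013462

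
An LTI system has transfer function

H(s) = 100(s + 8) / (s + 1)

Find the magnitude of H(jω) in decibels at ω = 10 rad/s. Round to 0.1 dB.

At s = jω = j10:
zero (s+8): 8 + j10 → |·| = √(8²+10²) = √164 ≈ 12.806, ∠ = arctan(10/8) ≈ 51.34°
pole (s+1): 1 + j10 → |·| = √(1²+10²) = √101 ≈ 10.05, ∠ = arctan(10/1) ≈ 84.29°
|H| = 100 · 12.806 / 10.05 ≈ 127.42
Gain = 20 log₁₀(127.42) ≈ 42.10 dB

42.1 dB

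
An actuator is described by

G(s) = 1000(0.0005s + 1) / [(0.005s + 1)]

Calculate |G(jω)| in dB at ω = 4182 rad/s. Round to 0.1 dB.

At ω = 4182 rad/s:
zero (1 + j4182·0.0005) = 1 + j2.091 → |·| ≈ 2.3178, ∠ ≈ 64.44°
pole (1 + j4182·0.005) = 1 + j20.91 → |·| ≈ 20.934, ∠ ≈ 87.26°
|G| = 1000 · 2.3178 / (20.934) ≈ 110.72
Gain = 20 log₁₀(110.72) ≈ 40.88 dB

40.9 dB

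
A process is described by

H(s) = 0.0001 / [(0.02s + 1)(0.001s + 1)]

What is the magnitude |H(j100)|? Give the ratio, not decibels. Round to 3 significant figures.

At ω = 100 rad/s:
pole (1 + j100·0.02) = 1 + j2 → |·| ≈ 2.2361, ∠ ≈ 63.43°
pole (1 + j100·0.001) = 1 + j0.1 → |·| ≈ 1.005, ∠ ≈ 5.71°
|H| = 0.0001 · 1 / (2.2361 · 1.005) ≈ 4.4498e-05

4.45e-05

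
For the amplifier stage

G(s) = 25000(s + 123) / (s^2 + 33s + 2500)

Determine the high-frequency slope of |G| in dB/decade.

-20 dB/decade

Each pole contributes −20 dB/decade at high frequency; each zero contributes +20 dB/decade.
Net: 1 zero(s) − 2 pole(s) → -20 dB/decade.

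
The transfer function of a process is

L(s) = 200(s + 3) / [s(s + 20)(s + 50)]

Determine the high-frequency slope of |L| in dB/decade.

Each pole contributes −20 dB/decade at high frequency; each zero contributes +20 dB/decade.
Net: 1 zero(s) − 3 pole(s) → -40 dB/decade.

-40 dB/decade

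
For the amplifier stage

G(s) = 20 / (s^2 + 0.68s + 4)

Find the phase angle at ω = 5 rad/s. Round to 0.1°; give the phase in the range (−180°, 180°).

-170.8°

At s = jω = j5:
quadratic: (j5)² + 0.68·j5 + 4 = -21 + j3.4 → |·| ≈ 21.273, ∠ ≈ 170.80°
∠G = 0.00° − 170.80° = -170.80°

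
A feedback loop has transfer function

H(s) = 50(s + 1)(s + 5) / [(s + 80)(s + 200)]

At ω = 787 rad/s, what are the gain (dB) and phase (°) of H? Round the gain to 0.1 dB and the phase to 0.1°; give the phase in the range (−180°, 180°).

At s = jω = j787:
zero (s+1): 1 + j787 → |·| = √(1²+787²) = √619370 ≈ 787, ∠ = arctan(787/1) ≈ 89.93°
zero (s+5): 5 + j787 → |·| = √(5²+787²) = √619394 ≈ 787.02, ∠ = arctan(787/5) ≈ 89.64°
pole (s+80): 80 + j787 → |·| = √(80²+787²) = √625769 ≈ 791.06, ∠ = arctan(787/80) ≈ 84.20°
pole (s+200): 200 + j787 → |·| = √(200²+787²) = √659369 ≈ 812.02, ∠ = arctan(787/200) ≈ 75.74°
|H| = 50 · 6.1938e+05 / 6.4236e+05 ≈ 48.211
Gain = 20 log₁₀(48.211) ≈ 33.66 dB
∠H = 179.57° − 159.94° = 19.63°

33.7 dB, 19.6°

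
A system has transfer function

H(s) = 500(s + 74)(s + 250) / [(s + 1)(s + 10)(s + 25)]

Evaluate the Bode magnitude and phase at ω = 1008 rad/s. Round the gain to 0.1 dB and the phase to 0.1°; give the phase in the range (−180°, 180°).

-5.8 dB, -106.1°

At s = jω = j1008:
zero (s+74): 74 + j1008 → |·| = √(74²+1008²) = √1021540 ≈ 1010.7, ∠ = arctan(1008/74) ≈ 85.80°
zero (s+250): 250 + j1008 → |·| = √(250²+1008²) = √1078564 ≈ 1038.5, ∠ = arctan(1008/250) ≈ 76.07°
pole (s+1): 1 + j1008 → |·| = √(1²+1008²) = √1016065 ≈ 1008, ∠ = arctan(1008/1) ≈ 89.94°
pole (s+10): 10 + j1008 → |·| = √(10²+1008²) = √1016164 ≈ 1008, ∠ = arctan(1008/10) ≈ 89.43°
pole (s+25): 25 + j1008 → |·| = √(25²+1008²) = √1016689 ≈ 1008.3, ∠ = arctan(1008/25) ≈ 88.58°
|H| = 500 · 1.0496e+06 / 1.0245e+09 ≈ 0.51225
Gain = 20 log₁₀(0.51225) ≈ -5.81 dB
∠H = 161.87° − 267.95° = -106.08°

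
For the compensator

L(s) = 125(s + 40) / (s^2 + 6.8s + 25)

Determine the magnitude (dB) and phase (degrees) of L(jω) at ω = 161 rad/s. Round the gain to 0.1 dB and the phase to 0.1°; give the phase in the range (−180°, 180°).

-1.9 dB, -101.5°

At s = jω = j161:
zero (s+40): 40 + j161 → |·| = √(40²+161²) = √27521 ≈ 165.89, ∠ = arctan(161/40) ≈ 76.05°
quadratic: (j161)² + 6.8·j161 + 25 = -25896 + j1094.8 → |·| ≈ 25919, ∠ ≈ 177.58°
|L| = 125 · 165.89 / 25919 ≈ 0.80004
Gain = 20 log₁₀(0.80004) ≈ -1.94 dB
∠L = 76.05° − 177.58° = -101.53°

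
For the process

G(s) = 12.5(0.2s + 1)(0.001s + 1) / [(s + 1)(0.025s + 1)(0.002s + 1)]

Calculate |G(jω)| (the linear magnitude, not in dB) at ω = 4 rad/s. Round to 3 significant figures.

3.86

At ω = 4 rad/s:
zero (1 + j4·0.2) = 1 + j0.8 → |·| ≈ 1.2806, ∠ ≈ 38.66°
zero (1 + j4·0.001) = 1 + j0.004 → |·| ≈ 1, ∠ ≈ 0.23°
pole (1 + j4·1) = 1 + j4 → |·| ≈ 4.1231, ∠ ≈ 75.96°
pole (1 + j4·0.025) = 1 + j0.1 → |·| ≈ 1.005, ∠ ≈ 5.71°
pole (1 + j4·0.002) = 1 + j0.008 → |·| ≈ 1, ∠ ≈ 0.46°
|G| = 12.5 · 1.2806 · 1 / (4.1231 · 1.005 · 1) ≈ 3.8631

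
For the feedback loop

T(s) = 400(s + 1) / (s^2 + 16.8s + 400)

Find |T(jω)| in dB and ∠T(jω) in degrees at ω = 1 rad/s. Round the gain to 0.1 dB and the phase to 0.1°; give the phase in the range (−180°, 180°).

At s = jω = j1:
zero (s+1): 1 + j1 → |·| = √(1²+1²) = √2 ≈ 1.4142, ∠ = arctan(1/1) ≈ 45.00°
quadratic: (j1)² + 16.8·j1 + 400 = 399 + j16.8 → |·| ≈ 399.35, ∠ ≈ 2.41°
|T| = 400 · 1.4142 / 399.35 ≈ 1.4165
Gain = 20 log₁₀(1.4165) ≈ 3.02 dB
∠T = 45.00° − 2.41° = 42.59°

3.0 dB, 42.6°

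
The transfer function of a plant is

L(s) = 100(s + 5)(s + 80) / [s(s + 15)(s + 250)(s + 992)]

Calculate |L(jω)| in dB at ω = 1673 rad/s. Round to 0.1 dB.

-90.3 dB

At s = jω = j1673:
zero (s+5): 5 + j1673 → |·| = √(5²+1673²) = √2798954 ≈ 1673, ∠ = arctan(1673/5) ≈ 89.83°
zero (s+80): 80 + j1673 → |·| = √(80²+1673²) = √2805329 ≈ 1674.9, ∠ = arctan(1673/80) ≈ 87.26°
pole (s+15): 15 + j1673 → |·| = √(15²+1673²) = √2799154 ≈ 1673.1, ∠ = arctan(1673/15) ≈ 89.49°
pole (s+250): 250 + j1673 → |·| = √(250²+1673²) = √2861429 ≈ 1691.6, ∠ = arctan(1673/250) ≈ 81.50°
pole (s+992): 992 + j1673 → |·| = √(992²+1673²) = √3782993 ≈ 1945, ∠ = arctan(1673/992) ≈ 59.33°
pole at origin: |s| = 1673, ∠ = 90.00° (in denominator)
|L| = 100 · 2.8021e+06 / 9.2095e+12 ≈ 3.0426e-05
Gain = 20 log₁₀(3.0426e-05) ≈ -90.34 dB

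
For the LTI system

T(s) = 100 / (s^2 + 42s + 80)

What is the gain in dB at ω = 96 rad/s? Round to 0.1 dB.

Substitute s = j96:
Numerator: 100 = 100 + j0
Denominator: (j96)^2 + 42(j96) + 80 = -9136 + j4032
|N| = √(100² + 0²) ≈ 100, ∠N ≈ 0.00°
|D| = √(9136² + 4032²) ≈ 9986.2, ∠D ≈ 156.19°
|T| = 100 / 9986.2 ≈ 0.010014
Gain = 20 log₁₀(0.010014) ≈ -39.99 dB

-40.0 dB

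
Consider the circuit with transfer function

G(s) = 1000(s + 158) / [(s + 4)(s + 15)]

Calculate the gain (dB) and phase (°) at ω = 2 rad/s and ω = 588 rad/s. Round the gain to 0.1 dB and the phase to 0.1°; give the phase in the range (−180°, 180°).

At s = jω = j2:
zero (s+158): 158 + j2 → |·| = √(158²+2²) = √24968 ≈ 158.01, ∠ = arctan(2/158) ≈ 0.73°
pole (s+4): 4 + j2 → |·| = √(4²+2²) = √20 ≈ 4.4721, ∠ = arctan(2/4) ≈ 26.57°
pole (s+15): 15 + j2 → |·| = √(15²+2²) = √229 ≈ 15.133, ∠ = arctan(2/15) ≈ 7.59°
|G| = 1000 · 158.01 / 67.676 ≈ 2334.8
Gain = 20 log₁₀(2334.8) ≈ 67.36 dB
∠G = 0.73° − 34.16° = -33.43°

At s = jω = j588:
zero (s+158): 158 + j588 → |·| = √(158²+588²) = √370708 ≈ 608.86, ∠ = arctan(588/158) ≈ 74.96°
pole (s+4): 4 + j588 → |·| = √(4²+588²) = √345760 ≈ 588.01, ∠ = arctan(588/4) ≈ 89.61°
pole (s+15): 15 + j588 → |·| = √(15²+588²) = √345969 ≈ 588.19, ∠ = arctan(588/15) ≈ 88.54°
|G| = 1000 · 608.86 / 3.4586e+05 ≈ 1.7604
Gain = 20 log₁₀(1.7604) ≈ 4.91 dB
∠G = 74.96° − 178.15° = -103.19°

ω = 2: 67.4 dB, -33.4°; ω = 588: 4.9 dB, -103.2°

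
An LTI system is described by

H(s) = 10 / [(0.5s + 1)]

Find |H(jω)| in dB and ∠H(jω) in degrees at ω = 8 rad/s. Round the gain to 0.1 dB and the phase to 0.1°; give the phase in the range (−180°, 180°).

7.7 dB, -76.0°

At ω = 8 rad/s:
pole (1 + j8·0.5) = 1 + j4 → |·| ≈ 4.1231, ∠ ≈ 75.96°
|H| = 10 · 1 / (4.1231) ≈ 2.4254
Gain = 20 log₁₀(2.4254) ≈ 7.70 dB
∠H = (0°) − (75.96°) = -75.96°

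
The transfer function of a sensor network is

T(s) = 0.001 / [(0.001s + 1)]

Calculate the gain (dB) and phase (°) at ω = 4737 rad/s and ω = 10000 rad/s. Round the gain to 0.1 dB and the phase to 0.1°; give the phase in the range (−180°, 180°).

ω = 4737: -73.7 dB, -78.1°; ω = 10000: -80.0 dB, -84.3°

At ω = 4737 rad/s:
pole (1 + j4737·0.001) = 1 + j4.737 → |·| ≈ 4.8414, ∠ ≈ 78.08°
|T| = 0.001 · 1 / (4.8414) ≈ 0.00020655
Gain = 20 log₁₀(0.00020655) ≈ -73.70 dB
∠T = (0°) − (78.08°) = -78.08°

At ω = 10000 rad/s:
pole (1 + j10000·0.001) = 1 + j10 → |·| ≈ 10.05, ∠ ≈ 84.29°
|T| = 0.001 · 1 / (10.05) ≈ 9.9502e-05
Gain = 20 log₁₀(9.9502e-05) ≈ -80.04 dB
∠T = (0°) − (84.29°) = -84.29°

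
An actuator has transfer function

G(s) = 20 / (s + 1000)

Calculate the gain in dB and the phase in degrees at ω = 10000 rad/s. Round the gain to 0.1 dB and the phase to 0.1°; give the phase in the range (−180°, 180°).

Substitute s = j10000:
Numerator: 20 = 20 + j0
Denominator: (j10000) + 1000 = 1000 + j10000
|N| = √(20² + 0²) ≈ 20, ∠N ≈ 0.00°
|D| = √(1000² + 10000²) ≈ 10050, ∠D ≈ 84.29°
|G| = 20 / 10050 ≈ 0.00199
Gain = 20 log₁₀(0.00199) ≈ -54.02 dB
∠G = 0.00° − 84.29° = -84.29°

-54.0 dB, -84.3°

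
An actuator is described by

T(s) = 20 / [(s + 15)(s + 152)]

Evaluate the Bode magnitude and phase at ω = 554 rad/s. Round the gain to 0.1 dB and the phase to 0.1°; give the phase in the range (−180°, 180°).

-84.0 dB, -163.1°

At s = jω = j554:
pole (s+15): 15 + j554 → |·| = √(15²+554²) = √307141 ≈ 554.2, ∠ = arctan(554/15) ≈ 88.45°
pole (s+152): 152 + j554 → |·| = √(152²+554²) = √330020 ≈ 574.47, ∠ = arctan(554/152) ≈ 74.66°
|T| = 20 / 3.1837e+05 ≈ 6.282e-05
Gain = 20 log₁₀(6.282e-05) ≈ -84.04 dB
∠T = 0.00° − 163.11° = -163.11°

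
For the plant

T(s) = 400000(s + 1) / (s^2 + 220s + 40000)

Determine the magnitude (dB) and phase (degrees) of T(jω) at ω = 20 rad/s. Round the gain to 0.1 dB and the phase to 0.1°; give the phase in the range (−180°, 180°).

46.1 dB, 80.8°

At s = jω = j20:
zero (s+1): 1 + j20 → |·| = √(1²+20²) = √401 ≈ 20.025, ∠ = arctan(20/1) ≈ 87.14°
quadratic: (j20)² + 220·j20 + 40000 = 39600 + j4400 → |·| ≈ 39844, ∠ ≈ 6.34°
|T| = 400000 · 20.025 / 39844 ≈ 201.03
Gain = 20 log₁₀(201.03) ≈ 46.07 dB
∠T = 87.14° − 6.34° = 80.80°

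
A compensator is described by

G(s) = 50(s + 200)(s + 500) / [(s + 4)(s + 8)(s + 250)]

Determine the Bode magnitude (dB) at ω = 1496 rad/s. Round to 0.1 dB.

At s = jω = j1496:
zero (s+200): 200 + j1496 → |·| = √(200²+1496²) = √2278016 ≈ 1509.3, ∠ = arctan(1496/200) ≈ 82.39°
zero (s+500): 500 + j1496 → |·| = √(500²+1496²) = √2488016 ≈ 1577.3, ∠ = arctan(1496/500) ≈ 71.52°
pole (s+4): 4 + j1496 → |·| = √(4²+1496²) = √2238032 ≈ 1496, ∠ = arctan(1496/4) ≈ 89.85°
pole (s+8): 8 + j1496 → |·| = √(8²+1496²) = √2238080 ≈ 1496, ∠ = arctan(1496/8) ≈ 89.69°
pole (s+250): 250 + j1496 → |·| = √(250²+1496²) = √2300516 ≈ 1516.7, ∠ = arctan(1496/250) ≈ 80.51°
|G| = 50 · 2.3806e+06 / 3.3944e+09 ≈ 0.035067
Gain = 20 log₁₀(0.035067) ≈ -29.10 dB

-29.1 dB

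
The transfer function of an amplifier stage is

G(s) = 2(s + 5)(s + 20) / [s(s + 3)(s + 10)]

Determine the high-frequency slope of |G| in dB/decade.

Each pole contributes −20 dB/decade at high frequency; each zero contributes +20 dB/decade.
Net: 2 zero(s) − 3 pole(s) → -20 dB/decade.

-20 dB/decade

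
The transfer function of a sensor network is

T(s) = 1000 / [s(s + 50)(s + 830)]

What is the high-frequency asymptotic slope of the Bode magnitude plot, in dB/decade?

-60 dB/decade

Each pole contributes −20 dB/decade at high frequency; each zero contributes +20 dB/decade.
Net: 0 zero(s) − 3 pole(s) → -60 dB/decade.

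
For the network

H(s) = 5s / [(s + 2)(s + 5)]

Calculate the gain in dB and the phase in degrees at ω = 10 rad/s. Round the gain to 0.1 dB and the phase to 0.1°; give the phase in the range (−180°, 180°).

At s = jω = j10:
zero at origin: s = j10 → |·| = 10, ∠ = 90.00°
pole (s+2): 2 + j10 → |·| = √(2²+10²) = √104 ≈ 10.198, ∠ = arctan(10/2) ≈ 78.69°
pole (s+5): 5 + j10 → |·| = √(5²+10²) = √125 ≈ 11.18, ∠ = arctan(10/5) ≈ 63.43°
|H| = 5 · 10 / 114.01 ≈ 0.43856
Gain = 20 log₁₀(0.43856) ≈ -7.16 dB
∠H = 90.00° − 142.12° = -52.12°

-7.2 dB, -52.1°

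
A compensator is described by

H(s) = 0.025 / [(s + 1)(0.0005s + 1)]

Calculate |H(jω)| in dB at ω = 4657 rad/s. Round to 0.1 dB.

At ω = 4657 rad/s:
pole (1 + j4657·1) = 1 + j4657 → |·| ≈ 4657, ∠ ≈ 89.99°
pole (1 + j4657·0.0005) = 1 + j2.3285 → |·| ≈ 2.5341, ∠ ≈ 66.76°
|H| = 0.025 · 1 / (4657 · 2.5341) ≈ 2.1184e-06
Gain = 20 log₁₀(2.1184e-06) ≈ -113.48 dB

-113.5 dB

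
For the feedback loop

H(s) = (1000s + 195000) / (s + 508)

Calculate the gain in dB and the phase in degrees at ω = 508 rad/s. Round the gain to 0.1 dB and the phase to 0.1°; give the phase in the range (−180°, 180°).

57.6 dB, 24.0°

Substitute s = j508:
Numerator: 1000(j508) + 195000 = 195000 + j508000
Denominator: (j508) + 508 = 508 + j508
|N| = √(195000² + 508000²) ≈ 5.4414e+05, ∠N ≈ 69.00°
|D| = √(508² + 508²) ≈ 718.42, ∠D ≈ 45.00°
|H| = 5.4414e+05 / 718.42 ≈ 757.41
Gain = 20 log₁₀(757.41) ≈ 57.59 dB
∠H = 69.00° − 45.00° = 24.00°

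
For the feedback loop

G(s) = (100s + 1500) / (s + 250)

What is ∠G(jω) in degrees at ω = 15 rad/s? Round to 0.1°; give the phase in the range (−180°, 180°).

Substitute s = j15:
Numerator: 100(j15) + 1500 = 1500 + j1500
Denominator: (j15) + 250 = 250 + j15
|N| = √(1500² + 1500²) ≈ 2121.3, ∠N ≈ 45.00°
|D| = √(250² + 15²) ≈ 250.45, ∠D ≈ 3.43°
∠G = 45.00° − 3.43° = 41.57°

41.6°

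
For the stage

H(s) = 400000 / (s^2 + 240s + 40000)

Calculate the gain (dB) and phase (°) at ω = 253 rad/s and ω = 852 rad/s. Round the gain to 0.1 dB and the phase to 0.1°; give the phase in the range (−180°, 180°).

ω = 253: 15.7 dB, -111.6°; ω = 852: -5.1 dB, -163.4°

At s = jω = j253:
quadratic: (j253)² + 240·j253 + 40000 = -24009 + j60720 → |·| ≈ 65294, ∠ ≈ 111.57°
|H| = 400000 / 65294 ≈ 6.1261
Gain = 20 log₁₀(6.1261) ≈ 15.74 dB
∠H = 0.00° − 111.57° = -111.57°

At s = jω = j852:
quadratic: (j852)² + 240·j852 + 40000 = -685904 + j204480 → |·| ≈ 7.1573e+05, ∠ ≈ 163.40°
|H| = 400000 / 7.1573e+05 ≈ 0.55887
Gain = 20 log₁₀(0.55887) ≈ -5.05 dB
∠H = 0.00° − 163.40° = -163.40°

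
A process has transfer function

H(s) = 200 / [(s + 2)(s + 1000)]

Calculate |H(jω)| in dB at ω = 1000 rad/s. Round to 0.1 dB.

At s = jω = j1000:
pole (s+2): 2 + j1000 → |·| = √(2²+1000²) = √1000004 ≈ 1000, ∠ = arctan(1000/2) ≈ 89.89°
pole (s+1000): 1000 + j1000 → |·| = √(1000²+1000²) = √2000000 ≈ 1414.2, ∠ = arctan(1000/1000) ≈ 45.00°
|H| = 200 / 1.4142e+06 ≈ 0.00014142
Gain = 20 log₁₀(0.00014142) ≈ -76.99 dB

-77.0 dB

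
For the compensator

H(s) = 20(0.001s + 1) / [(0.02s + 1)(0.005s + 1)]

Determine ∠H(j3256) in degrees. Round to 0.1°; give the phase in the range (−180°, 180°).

At ω = 3256 rad/s:
zero (1 + j3256·0.001) = 1 + j3.256 → |·| ≈ 3.4061, ∠ ≈ 72.93°
pole (1 + j3256·0.02) = 1 + j65.12 → |·| ≈ 65.128, ∠ ≈ 89.12°
pole (1 + j3256·0.005) = 1 + j16.28 → |·| ≈ 16.311, ∠ ≈ 86.49°
∠H = (72.93°) − (89.12° + 86.49°) = -102.68°

-102.7°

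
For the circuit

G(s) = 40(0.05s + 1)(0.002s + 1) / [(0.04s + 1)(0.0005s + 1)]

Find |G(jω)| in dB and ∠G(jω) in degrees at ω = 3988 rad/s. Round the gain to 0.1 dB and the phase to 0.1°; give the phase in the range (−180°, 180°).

45.1 dB, 19.6°

At ω = 3988 rad/s:
zero (1 + j3988·0.05) = 1 + j199.4 → |·| ≈ 199.4, ∠ ≈ 89.71°
zero (1 + j3988·0.002) = 1 + j7.976 → |·| ≈ 8.0384, ∠ ≈ 82.85°
pole (1 + j3988·0.04) = 1 + j159.52 → |·| ≈ 159.52, ∠ ≈ 89.64°
pole (1 + j3988·0.0005) = 1 + j1.994 → |·| ≈ 2.2307, ∠ ≈ 63.37°
|G| = 40 · 199.4 · 8.0384 / (159.52 · 2.2307) ≈ 180.18
Gain = 20 log₁₀(180.18) ≈ 45.11 dB
∠G = (89.71° + 82.85°) − (89.64° + 63.37°) = 19.55°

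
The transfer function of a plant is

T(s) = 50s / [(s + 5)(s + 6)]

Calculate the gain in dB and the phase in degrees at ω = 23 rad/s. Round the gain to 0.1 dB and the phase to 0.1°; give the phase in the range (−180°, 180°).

At s = jω = j23:
zero at origin: s = j23 → |·| = 23, ∠ = 90.00°
pole (s+5): 5 + j23 → |·| = √(5²+23²) = √554 ≈ 23.537, ∠ = arctan(23/5) ≈ 77.74°
pole (s+6): 6 + j23 → |·| = √(6²+23²) = √565 ≈ 23.77, ∠ = arctan(23/6) ≈ 75.38°
|T| = 50 · 23 / 559.47 ≈ 2.0555
Gain = 20 log₁₀(2.0555) ≈ 6.26 dB
∠T = 90.00° − 153.12° = -63.12°

6.3 dB, -63.1°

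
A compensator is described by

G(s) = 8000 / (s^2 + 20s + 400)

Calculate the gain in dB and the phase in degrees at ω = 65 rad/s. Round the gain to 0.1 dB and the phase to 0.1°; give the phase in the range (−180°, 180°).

5.9 dB, -161.2°

At s = jω = j65:
quadratic: (j65)² + 20·j65 + 400 = -3825 + j1300 → |·| ≈ 4039.9, ∠ ≈ 161.23°
|G| = 8000 / 4039.9 ≈ 1.9802
Gain = 20 log₁₀(1.9802) ≈ 5.93 dB
∠G = 0.00° − 161.23° = -161.23°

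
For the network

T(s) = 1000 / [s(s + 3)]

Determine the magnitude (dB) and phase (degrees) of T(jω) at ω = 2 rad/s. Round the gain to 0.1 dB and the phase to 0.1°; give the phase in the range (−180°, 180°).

42.8 dB, -123.7°

At s = jω = j2:
pole (s+3): 3 + j2 → |·| = √(3²+2²) = √13 ≈ 3.6056, ∠ = arctan(2/3) ≈ 33.69°
pole at origin: |s| = 2, ∠ = 90.00° (in denominator)
|T| = 1000 / 7.2112 ≈ 138.67
Gain = 20 log₁₀(138.67) ≈ 42.84 dB
∠T = 0.00° − 123.69° = -123.69°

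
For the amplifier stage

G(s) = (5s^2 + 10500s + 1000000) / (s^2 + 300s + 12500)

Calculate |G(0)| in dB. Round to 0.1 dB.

38.1 dB

G(0) = 1000000 / 12500 = 80
20 log₁₀(80) ≈ 38.06 dB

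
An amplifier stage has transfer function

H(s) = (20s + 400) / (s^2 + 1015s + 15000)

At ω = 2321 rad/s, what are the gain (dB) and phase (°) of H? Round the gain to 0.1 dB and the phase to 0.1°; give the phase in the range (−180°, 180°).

Substitute s = j2321:
Numerator: 20(j2321) + 400 = 400 + j46420
Denominator: (j2321)^2 + 1015(j2321) + 15000 = -5372041 + j2355815
|N| = √(400² + 46420²) ≈ 46422, ∠N ≈ 89.51°
|D| = √(5372041² + 2355815²) ≈ 5.8659e+06, ∠D ≈ 156.32°
|H| = 46422 / 5.8659e+06 ≈ 0.0079139
Gain = 20 log₁₀(0.0079139) ≈ -42.03 dB
∠H = 89.51° − 156.32° = -66.81°

-42.0 dB, -66.8°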